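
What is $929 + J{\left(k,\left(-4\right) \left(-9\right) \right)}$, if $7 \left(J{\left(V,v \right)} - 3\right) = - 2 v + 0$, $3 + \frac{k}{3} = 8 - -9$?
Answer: $\frac{6452}{7} \approx 921.71$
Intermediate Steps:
$k = 42$ ($k = -9 + 3 \left(8 - -9\right) = -9 + 3 \left(8 + 9\right) = -9 + 3 \cdot 17 = -9 + 51 = 42$)
$J{\left(V,v \right)} = 3 - \frac{2 v}{7}$ ($J{\left(V,v \right)} = 3 + \frac{- 2 v + 0}{7} = 3 + \frac{\left(-2\right) v}{7} = 3 - \frac{2 v}{7}$)
$929 + J{\left(k,\left(-4\right) \left(-9\right) \right)} = 929 + \left(3 - \frac{2 \left(\left(-4\right) \left(-9\right)\right)}{7}\right) = 929 + \left(3 - \frac{72}{7}\right) = 929 - \frac{51}{7} = \frac{6452}{7}$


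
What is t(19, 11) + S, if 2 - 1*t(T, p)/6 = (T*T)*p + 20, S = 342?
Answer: -23592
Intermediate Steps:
t(T, p) = -108 - 6*p*T² (t(T, p) = 12 - 6*((T*T)*p + 20) = 12 - 6*(T²*p + 20) = 12 - 6*(p*T² + 20) = 12 - 6*(20 + p*T²) = 12 + (-120 - 6*p*T²) = -108 - 6*p*T²)
t(19, 11) + S = (-108 - 6*11*19²) + 342 = (-108 - 6*11*361) + 342 = (-108 - 23826) + 342 = -23934 + 342 = -23592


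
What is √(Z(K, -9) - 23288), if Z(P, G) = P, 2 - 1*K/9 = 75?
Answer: I*√23945 ≈ 154.74*I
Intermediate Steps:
K = -657 (K = 18 - 9*75 = 18 - 675 = -657)
√(Z(K, -9) - 23288) = √(-657 - 23288) = √(-23945) = I*√23945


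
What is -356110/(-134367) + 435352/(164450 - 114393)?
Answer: 76322740454/6726008919 ≈ 11.347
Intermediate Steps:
-356110/(-134367) + 435352/(164450 - 114393) = -356110*(-1/134367) + 435352/50057 = 356110/134367 + 435352*(1/50057) = 356110/134367 + 435352/50057 = 76322740454/6726008919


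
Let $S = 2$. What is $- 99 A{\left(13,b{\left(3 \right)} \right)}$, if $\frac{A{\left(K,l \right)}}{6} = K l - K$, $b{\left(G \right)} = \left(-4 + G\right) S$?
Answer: $23166$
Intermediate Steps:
$b{\left(G \right)} = -8 + 2 G$ ($b{\left(G \right)} = \left(-4 + G\right) 2 = -8 + 2 G$)
$A{\left(K,l \right)} = - 6 K + 6 K l$ ($A{\left(K,l \right)} = 6 \left(K l - K\right) = 6 \left(- K + K l\right) = - 6 K + 6 K l$)
$- 99 A{\left(13,b{\left(3 \right)} \right)} = - 99 \cdot 6 \cdot 13 \left(-1 + \left(-8 + 2 \cdot 3\right)\right) = - 99 \cdot 6 \cdot 13 \left(-1 + \left(-8 + 6\right)\right) = - 99 \cdot 6 \cdot 13 \left(-1 - 2\right) = - 99 \cdot 6 \cdot 13 \left(-3\right) = \left(-99\right) \left(-234\right) = 23166$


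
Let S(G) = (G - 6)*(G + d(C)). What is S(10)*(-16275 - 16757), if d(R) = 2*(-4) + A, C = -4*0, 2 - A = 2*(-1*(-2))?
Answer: 0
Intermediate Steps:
A = -2 (A = 2 - 2*(-1*(-2)) = 2 - 2*2 = 2 - 1*4 = 2 - 4 = -2)
C = 0
d(R) = -10 (d(R) = 2*(-4) - 2 = -8 - 2 = -10)
S(G) = (-10 + G)*(-6 + G) (S(G) = (G - 6)*(G - 10) = (-6 + G)*(-10 + G) = (-10 + G)*(-6 + G))
S(10)*(-16275 - 16757) = (60 + 10**2 - 16*10)*(-16275 - 16757) = (60 + 100 - 160)*(-33032) = 0*(-33032) = 0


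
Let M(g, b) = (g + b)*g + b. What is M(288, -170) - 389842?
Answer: -356028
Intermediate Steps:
M(g, b) = b + g*(b + g) (M(g, b) = (b + g)*g + b = g*(b + g) + b = b + g*(b + g))
M(288, -170) - 389842 = (-170 + 288² - 170*288) - 389842 = (-170 + 82944 - 48960) - 389842 = 33814 - 389842 = -356028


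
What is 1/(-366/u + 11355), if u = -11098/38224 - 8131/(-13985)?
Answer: 77796907/785558915865 ≈ 9.9034e-5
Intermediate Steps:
u = 77796907/267281320 (u = -11098*1/38224 - 8131*(-1/13985) = -5549/19112 + 8131/13985 = 77796907/267281320 ≈ 0.29107)
1/(-366/u + 11355) = 1/(-366/77796907/267281320 + 11355) = 1/(-366*267281320/77796907 + 11355) = 1/(-97824963120/77796907 + 11355) = 1/(785558915865/77796907) = 77796907/785558915865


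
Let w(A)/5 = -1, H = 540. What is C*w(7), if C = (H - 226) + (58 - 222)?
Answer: -750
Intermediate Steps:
w(A) = -5 (w(A) = 5*(-1) = -5)
C = 150 (C = (540 - 226) + (58 - 222) = 314 - 164 = 150)
C*w(7) = 150*(-5) = -750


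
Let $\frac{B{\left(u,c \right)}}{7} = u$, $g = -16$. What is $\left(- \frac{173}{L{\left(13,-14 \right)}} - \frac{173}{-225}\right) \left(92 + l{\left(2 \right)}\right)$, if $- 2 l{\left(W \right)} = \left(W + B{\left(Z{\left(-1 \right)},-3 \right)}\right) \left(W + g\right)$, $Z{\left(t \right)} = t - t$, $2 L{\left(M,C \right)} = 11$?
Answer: $- \frac{8050382}{2475} \approx -3252.7$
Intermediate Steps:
$L{\left(M,C \right)} = \frac{11}{2}$ ($L{\left(M,C \right)} = \frac{1}{2} \cdot 11 = \frac{11}{2}$)
$Z{\left(t \right)} = 0$
$B{\left(u,c \right)} = 7 u$
$l{\left(W \right)} = - \frac{W \left(-16 + W\right)}{2}$ ($l{\left(W \right)} = - \frac{\left(W + 7 \cdot 0\right) \left(W - 16\right)}{2} = - \frac{\left(W + 0\right) \left(-16 + W\right)}{2} = - \frac{W \left(-16 + W\right)}{2}$)
$\left(- \frac{173}{L{\left(13,-14 \right)}} - \frac{173}{-225}\right) \left(92 + l{\left(2 \right)}\right) = \left(- \frac{173}{\frac{11}{2}} - \frac{173}{-225}\right) \left(92 + \frac{1}{2} \cdot 2 \left(16 - 2\right)\right) = \left(\left(-173\right) \frac{2}{11} - - \frac{173}{225}\right) \left(92 + \frac{1}{2} \cdot 2 \left(16 - 2\right)\right) = \left(- \frac{346}{11} + \frac{173}{225}\right) \left(92 + \frac{1}{2} \cdot 2 \cdot 14\right) = - \frac{75947 \left(92 + 14\right)}{2475} = \left(- \frac{75947}{2475}\right) 106 = - \frac{8050382}{2475}$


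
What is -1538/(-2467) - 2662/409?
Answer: -5938112/1009003 ≈ -5.8851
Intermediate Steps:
-1538/(-2467) - 2662/409 = -1538*(-1/2467) - 2662*1/409 = 1538/2467 - 2662/409 = -5938112/1009003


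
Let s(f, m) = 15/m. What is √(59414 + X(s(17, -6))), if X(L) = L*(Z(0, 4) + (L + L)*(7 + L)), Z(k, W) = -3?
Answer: √237911/2 ≈ 243.88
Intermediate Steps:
X(L) = L*(-3 + 2*L*(7 + L)) (X(L) = L*(-3 + (L + L)*(7 + L)) = L*(-3 + (2*L)*(7 + L)) = L*(-3 + 2*L*(7 + L)))
√(59414 + X(s(17, -6))) = √(59414 + (15/(-6))*(-3 + 2*(15/(-6))² + 14*(15/(-6)))) = √(59414 + (15*(-⅙))*(-3 + 2*(15*(-⅙))² + 14*(15*(-⅙)))) = √(59414 - 5*(-3 + 2*(-5/2)² + 14*(-5/2))/2) = √(59414 - 5*(-3 + 2*(25/4) - 35)/2) = √(59414 - 5*(-3 + 25/2 - 35)/2) = √(59414 - 5/2*(-51/2)) = √(59414 + 255/4) = √(237911/4) = √237911/2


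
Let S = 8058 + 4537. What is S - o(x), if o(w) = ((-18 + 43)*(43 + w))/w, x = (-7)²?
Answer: 614855/49 ≈ 12548.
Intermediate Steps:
x = 49
o(w) = (1075 + 25*w)/w (o(w) = (25*(43 + w))/w = (1075 + 25*w)/w)
S = 12595
S - o(x) = 12595 - (25 + 1075/49) = 12595 - 1*2300/49 = 12595 - 2300/49 = 614855/49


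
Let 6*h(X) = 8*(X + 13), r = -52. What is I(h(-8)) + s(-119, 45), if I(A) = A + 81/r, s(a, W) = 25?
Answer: 4697/156 ≈ 30.109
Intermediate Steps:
h(X) = 52/3 + 4*X/3 (h(X) = (8*(X + 13))/6 = (8*(13 + X))/6 = (104 + 8*X)/6 = 52/3 + 4*X/3)
I(A) = -81/52 + A (I(A) = A + 81/(-52) = A + 81*(-1/52) = A - 81/52 = -81/52 + A)
I(h(-8)) + s(-119, 45) = (-81/52 + (52/3 + (4/3)*(-8))) + 25 = (-81/52 + (52/3 - 32/3)) + 25 = (-81/52 + 20/3) + 25 = 797/156 + 25 = 4697/156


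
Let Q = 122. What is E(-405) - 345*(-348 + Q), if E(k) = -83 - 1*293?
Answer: 77594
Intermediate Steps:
E(k) = -376 (E(k) = -83 - 293 = -376)
E(-405) - 345*(-348 + Q) = -376 - 345*(-348 + 122) = -376 - 345*(-226) = -376 + 77970 = 77594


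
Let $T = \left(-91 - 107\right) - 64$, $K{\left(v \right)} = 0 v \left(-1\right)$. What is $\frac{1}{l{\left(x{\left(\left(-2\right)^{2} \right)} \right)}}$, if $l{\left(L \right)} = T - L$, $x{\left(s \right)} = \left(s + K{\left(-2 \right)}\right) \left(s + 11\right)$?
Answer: $- \frac{1}{322} \approx -0.0031056$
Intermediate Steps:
$K{\left(v \right)} = 0$ ($K{\left(v \right)} = 0 \left(-1\right) = 0$)
$T = -262$ ($T = -198 - 64 = -262$)
$x{\left(s \right)} = s \left(11 + s\right)$ ($x{\left(s \right)} = \left(s + 0\right) \left(s + 11\right) = s \left(11 + s\right)$)
$l{\left(L \right)} = -262 - L$
$\frac{1}{l{\left(x{\left(\left(-2\right)^{2} \right)} \right)}} = \frac{1}{-262 - \left(-2\right)^{2} \left(11 + \left(-2\right)^{2}\right)} = \frac{1}{-262 - 4 \left(11 + 4\right)} = \frac{1}{-262 - 4 \cdot 15} = \frac{1}{-262 - 60} = \frac{1}{-322} = - \frac{1}{322}$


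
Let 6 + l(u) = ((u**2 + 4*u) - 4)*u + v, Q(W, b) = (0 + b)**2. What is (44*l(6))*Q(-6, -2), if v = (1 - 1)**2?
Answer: 58080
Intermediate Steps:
v = 0 (v = 0**2 = 0)
Q(W, b) = b**2
l(u) = -6 + u*(-4 + u**2 + 4*u) (l(u) = -6 + (((u**2 + 4*u) - 4)*u + 0) = -6 + ((-4 + u**2 + 4*u)*u + 0) = -6 + (u*(-4 + u**2 + 4*u) + 0) = -6 + u*(-4 + u**2 + 4*u))
(44*l(6))*Q(-6, -2) = (44*(-6 + 6**3 - 4*6 + 4*6**2))*(-2)**2 = (44*(-6 + 216 - 24 + 4*36))*4 = (44*(-6 + 216 - 24 + 144))*4 = (44*330)*4 = 14520*4 = 58080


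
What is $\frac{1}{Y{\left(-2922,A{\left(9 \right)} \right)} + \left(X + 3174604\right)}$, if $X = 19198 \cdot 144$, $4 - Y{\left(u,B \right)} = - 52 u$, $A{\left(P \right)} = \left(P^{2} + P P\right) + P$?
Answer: $\frac{1}{5787176} \approx 1.728 \cdot 10^{-7}$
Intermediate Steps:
$A{\left(P \right)} = P + 2 P^{2}$ ($A{\left(P \right)} = \left(P^{2} + P^{2}\right) + P = 2 P^{2} + P = P + 2 P^{2}$)
$Y{\left(u,B \right)} = 4 + 52 u$ ($Y{\left(u,B \right)} = 4 - - 52 u = 4 + 52 u$)
$X = 2764512$
$\frac{1}{Y{\left(-2922,A{\left(9 \right)} \right)} + \left(X + 3174604\right)} = \frac{1}{\left(4 + 52 \left(-2922\right)\right) + \left(2764512 + 3174604\right)} = \frac{1}{\left(4 - 151944\right) + 5939116} = \frac{1}{-151940 + 5939116} = \frac{1}{5787176}$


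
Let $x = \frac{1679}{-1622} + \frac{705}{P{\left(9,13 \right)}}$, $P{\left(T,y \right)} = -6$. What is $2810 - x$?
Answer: $\frac{2375042}{811} \approx 2928.5$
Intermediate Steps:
$x = - \frac{96132}{811}$ ($x = \frac{1679}{-1622} + \frac{705}{-6} = 1679 \left(- \frac{1}{1622}\right) + 705 \left(- \frac{1}{6}\right) = - \frac{1679}{1622} - \frac{235}{2} = - \frac{96132}{811} \approx -118.54$)
$2810 - x = 2810 - - \frac{96132}{811} = 2810 + \frac{96132}{811} = \frac{2375042}{811}$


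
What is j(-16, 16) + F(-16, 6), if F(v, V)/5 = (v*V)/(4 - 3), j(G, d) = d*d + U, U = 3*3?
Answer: -215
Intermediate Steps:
U = 9
j(G, d) = 9 + d**2 (j(G, d) = d*d + 9 = d**2 + 9 = 9 + d**2)
F(v, V) = 5*V*v (F(v, V) = 5*((v*V)/(4 - 3)) = 5*((V*v)/1) = 5*((V*v)*1) = 5*(V*v) = 5*V*v)
j(-16, 16) + F(-16, 6) = (9 + 16**2) + 5*6*(-16) = (9 + 256) - 480 = 265 - 480 = -215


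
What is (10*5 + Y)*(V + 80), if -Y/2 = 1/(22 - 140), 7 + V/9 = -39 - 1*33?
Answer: -1862081/59 ≈ -31561.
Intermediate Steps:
V = -711 (V = -63 + 9*(-39 - 1*33) = -63 + 9*(-39 - 33) = -63 + 9*(-72) = -63 - 648 = -711)
Y = 1/59 (Y = -2/(22 - 140) = -2/(-118) = -2*(-1/118) = 1/59 ≈ 0.016949)
(10*5 + Y)*(V + 80) = (10*5 + 1/59)*(-711 + 80) = (50 + 1/59)*(-631) = (2951/59)*(-631) = -1862081/59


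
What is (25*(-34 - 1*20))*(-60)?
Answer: 81000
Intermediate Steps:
(25*(-34 - 1*20))*(-60) = (25*(-34 - 20))*(-60) = (25*(-54))*(-60) = -1350*(-60) = 81000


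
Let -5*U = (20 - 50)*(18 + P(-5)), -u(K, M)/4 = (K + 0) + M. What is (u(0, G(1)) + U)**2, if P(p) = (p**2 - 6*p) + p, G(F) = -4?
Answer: 179776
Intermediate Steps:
P(p) = p**2 - 5*p
u(K, M) = -4*K - 4*M (u(K, M) = -4*((K + 0) + M) = -4*(K + M) = -4*K - 4*M)
U = 408 (U = -(20 - 50)*(18 - 5*(-5 - 5))/5 = -(-6)*(18 - 5*(-10)) = -(-6)*(18 + 50) = -(-6)*68 = -1/5*(-2040) = 408)
(u(0, G(1)) + U)**2 = ((-4*0 - 4*(-4)) + 408)**2 = ((0 + 16) + 408)**2 = (16 + 408)**2 = 424**2 = 179776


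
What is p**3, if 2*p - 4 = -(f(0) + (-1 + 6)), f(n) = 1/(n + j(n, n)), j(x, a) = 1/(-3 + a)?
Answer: 1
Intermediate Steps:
f(n) = 1/(n + 1/(-3 + n))
p = 1 (p = 2 + (-((-3 + 0)/(1 + 0*(-3 + 0)) + (-1 + 6)))/2 = 2 + (-(-3/(1 + 0*(-3)) + 5))/2 = 2 + (-(-3/(1 + 0) + 5))/2 = 2 + (-(-3/1 + 5))/2 = 2 + (-(1*(-3) + 5))/2 = 2 + (-(-3 + 5))/2 = 2 + (-1*2)/2 = 2 + (1/2)*(-2) = 2 - 1 = 1)
p**3 = 1**3 = 1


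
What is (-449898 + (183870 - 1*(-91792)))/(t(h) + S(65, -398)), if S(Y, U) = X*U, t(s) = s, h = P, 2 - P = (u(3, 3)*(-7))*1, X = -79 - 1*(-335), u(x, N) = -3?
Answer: 174236/101907 ≈ 1.7098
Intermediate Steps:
X = 256 (X = -79 + 335 = 256)
P = -19 (P = 2 - (-3*(-7)) = 2 - 21 = -19)
h = -19
S(Y, U) = 256*U
(-449898 + (183870 - 1*(-91792)))/(t(h) + S(65, -398)) = (-449898 + (183870 - 1*(-91792)))/(-19 + 256*(-398)) = (-449898 + (183870 + 91792))/(-19 - 101888) = (-449898 + 275662)/(-101907) = -174236*(-1/101907) = 174236/101907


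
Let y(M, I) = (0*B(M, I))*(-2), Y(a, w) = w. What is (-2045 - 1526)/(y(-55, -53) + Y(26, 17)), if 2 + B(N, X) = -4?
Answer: -3571/17 ≈ -210.06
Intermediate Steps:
B(N, X) = -6 (B(N, X) = -2 - 4 = -6)
y(M, I) = 0 (y(M, I) = (0*(-6))*(-2) = 0*(-2) = 0)
(-2045 - 1526)/(y(-55, -53) + Y(26, 17)) = (-2045 - 1526)/(0 + 17) = -3571/17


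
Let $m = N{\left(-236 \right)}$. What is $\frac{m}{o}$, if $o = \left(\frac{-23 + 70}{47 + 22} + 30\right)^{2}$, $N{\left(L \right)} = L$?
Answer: $- \frac{1123596}{4481689} \approx -0.25071$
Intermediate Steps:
$m = -236$
$o = \frac{4481689}{4761}$ ($o = \left(\frac{47}{69} + 30\right)^{2} = \left(\frac{2117}{69}\right)^{2} = \frac{4481689}{4761} \approx 941.33$)
$\frac{m}{o} = - \frac{236}{\frac{4481689}{4761}} = \left(-236\right) \frac{4761}{4481689} = - \frac{1123596}{4481689}$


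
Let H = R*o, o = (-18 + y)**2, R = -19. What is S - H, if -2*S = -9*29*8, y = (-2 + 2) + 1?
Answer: 6535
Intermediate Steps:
y = 1 (y = 0 + 1 = 1)
S = 1044 (S = -(-9*29)*8/2 = -(-261)*8/2 = -1/2*(-2088) = 1044)
o = 289 (o = (-18 + 1)**2 = (-17)**2 = 289)
H = -5491 (H = -19*289 = -5491)
S - H = 1044 - 1*(-5491) = 1044 + 5491 = 6535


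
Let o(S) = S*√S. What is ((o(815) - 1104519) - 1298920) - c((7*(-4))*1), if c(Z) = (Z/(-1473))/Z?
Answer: -3540265646/1473 + 815*√815 ≈ -2.3802e+6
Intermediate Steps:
o(S) = S^(3/2)
c(Z) = -1/1473 (c(Z) = (Z*(-1/1473))/Z = (-Z/1473)/Z = -1/1473)
((o(815) - 1104519) - 1298920) - c((7*(-4))*1) = ((815^(3/2) - 1104519) - 1298920) - 1*(-1/1473) = ((815*√815 - 1104519) - 1298920) + 1/1473 = ((-1104519 + 815*√815) - 1298920) + 1/1473 = (-2403439 + 815*√815) + 1/1473 = -3540265646/1473 + 815*√815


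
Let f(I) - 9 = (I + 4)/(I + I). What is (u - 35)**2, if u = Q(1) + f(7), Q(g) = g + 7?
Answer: 58081/196 ≈ 296.33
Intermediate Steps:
f(I) = 9 + (4 + I)/(2*I) (f(I) = 9 + (I + 4)/(I + I) = 9 + (4 + I)/((2*I)) = 9 + (4 + I)*(1/(2*I)) = 9 + (4 + I)/(2*I))
Q(g) = 7 + g
u = 249/14 (u = (7 + 1) + (19/2 + 2/7) = 8 + (19/2 + 2*(1/7)) = 8 + (19/2 + 2/7) = 8 + 137/14 = 249/14 ≈ 17.786)
(u - 35)**2 = (249/14 - 35)**2 = (-241/14)**2 = 58081/196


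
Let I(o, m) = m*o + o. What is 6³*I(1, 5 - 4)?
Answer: 432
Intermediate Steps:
I(o, m) = o + m*o
6³*I(1, 5 - 4) = 6³*(1*(1 + (5 - 4))) = 216*(1*(1 + 1)) = 216*(1*2) = 216*2 = 432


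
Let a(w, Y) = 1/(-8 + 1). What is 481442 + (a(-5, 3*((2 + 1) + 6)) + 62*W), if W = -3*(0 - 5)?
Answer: 3376603/7 ≈ 4.8237e+5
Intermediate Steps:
W = 15 (W = -3*(-5) = 15)
a(w, Y) = -⅐ (a(w, Y) = 1/(-7) = -⅐)
481442 + (a(-5, 3*((2 + 1) + 6)) + 62*W) = 481442 + (-⅐ + 62*15) = 481442 + (-⅐ + 930) = 481442 + 6509/7 = 3376603/7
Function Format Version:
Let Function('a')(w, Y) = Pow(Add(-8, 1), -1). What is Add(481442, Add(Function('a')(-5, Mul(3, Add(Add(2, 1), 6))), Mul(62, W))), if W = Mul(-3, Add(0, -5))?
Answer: Rational(3376603, 7) ≈ 4.8237e+5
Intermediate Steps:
W = 15 (W = Mul(-3, -5) = 15)
Function('a')(w, Y) = Rational(-1, 7) (Function('a')(w, Y) = Pow(-7, -1) = Rational(-1, 7))
Add(481442, Add(Function('a')(-5, Mul(3, Add(Add(2, 1), 6))), Mul(62, W))) = Add(481442, Add(Rational(-1, 7), Mul(62, 15))) = Add(481442, Add(Rational(-1, 7), 930)) = Add(481442, Rational(6509, 7)) = Rational(3376603, 7)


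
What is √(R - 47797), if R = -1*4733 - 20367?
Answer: 47*I*√33 ≈ 269.99*I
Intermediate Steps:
R = -25100 (R = -4733 - 20367 = -25100)
√(R - 47797) = √(-25100 - 47797) = √(-72897) = 47*I*√33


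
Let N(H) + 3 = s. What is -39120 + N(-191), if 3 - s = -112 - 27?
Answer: -38981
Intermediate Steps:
s = 142 (s = 3 - (-112 - 27) = 3 - 1*(-139) = 3 + 139 = 142)
N(H) = 139 (N(H) = -3 + 142 = 139)
-39120 + N(-191) = -39120 + 139 = -38981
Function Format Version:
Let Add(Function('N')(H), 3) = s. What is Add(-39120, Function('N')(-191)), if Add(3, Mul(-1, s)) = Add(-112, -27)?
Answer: -38981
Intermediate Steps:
s = 142 (s = Add(3, Mul(-1, Add(-112, -27))) = Add(3, Mul(-1, -139)) = Add(3, 139) = 142)
Function('N')(H) = 139 (Function('N')(H) = Add(-3, 142) = 139)
Add(-39120, Function('N')(-191)) = Add(-39120, 139) = -38981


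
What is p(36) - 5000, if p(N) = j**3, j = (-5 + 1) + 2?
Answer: -5008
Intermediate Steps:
j = -2 (j = -4 + 2 = -2)
p(N) = -8 (p(N) = (-2)**3 = -8)
p(36) - 5000 = -8 - 5000 = -5008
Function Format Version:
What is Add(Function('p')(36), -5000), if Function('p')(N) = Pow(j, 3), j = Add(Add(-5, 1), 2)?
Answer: -5008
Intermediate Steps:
j = -2 (j = Add(-4, 2) = -2)
Function('p')(N) = -8 (Function('p')(N) = Pow(-2, 3) = -8)
Add(Function('p')(36), -5000) = Add(-8, -5000) = -5008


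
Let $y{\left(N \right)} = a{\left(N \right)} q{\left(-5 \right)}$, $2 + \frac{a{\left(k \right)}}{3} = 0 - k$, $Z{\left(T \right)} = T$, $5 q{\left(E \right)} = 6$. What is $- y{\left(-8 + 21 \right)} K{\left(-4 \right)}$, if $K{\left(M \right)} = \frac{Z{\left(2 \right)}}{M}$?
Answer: $-27$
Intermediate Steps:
$q{\left(E \right)} = \frac{6}{5}$ ($q{\left(E \right)} = \frac{1}{5} \cdot 6 = \frac{6}{5}$)
$a{\left(k \right)} = -6 - 3 k$ ($a{\left(k \right)} = -6 + 3 \left(0 - k\right) = -6 + 3 \left(- k\right) = -6 - 3 k$)
$y{\left(N \right)} = - \frac{36}{5} - \frac{18 N}{5}$ ($y{\left(N \right)} = \left(-6 - 3 N\right) \frac{6}{5} = - \frac{36}{5} - \frac{18 N}{5}$)
$K{\left(M \right)} = \frac{2}{M}$
$- y{\left(-8 + 21 \right)} K{\left(-4 \right)} = - \left(- \frac{36}{5} - \frac{18 \left(-8 + 21\right)}{5}\right) \frac{2}{-4} = - \left(- \frac{36}{5} - \frac{234}{5}\right) 2 \left(- \frac{1}{4}\right) = - \frac{\left(- \frac{36}{5} - \frac{234}{5}\right) \left(-1\right)}{2} = - \frac{\left(-54\right) \left(-1\right)}{2} = \left(-1\right) 27 = -27$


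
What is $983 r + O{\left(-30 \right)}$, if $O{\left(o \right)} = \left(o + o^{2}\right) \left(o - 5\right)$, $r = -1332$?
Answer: $-1339806$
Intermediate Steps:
$O{\left(o \right)} = \left(-5 + o\right) \left(o + o^{2}\right)$ ($O{\left(o \right)} = \left(o + o^{2}\right) \left(-5 + o\right) = \left(-5 + o\right) \left(o + o^{2}\right)$)
$983 r + O{\left(-30 \right)} = 983 \left(-1332\right) - 30 \left(-5 + \left(-30\right)^{2} - -120\right) = -1309356 - 30 \left(-5 + 900 + 120\right) = -1309356 - 30450 = -1339806$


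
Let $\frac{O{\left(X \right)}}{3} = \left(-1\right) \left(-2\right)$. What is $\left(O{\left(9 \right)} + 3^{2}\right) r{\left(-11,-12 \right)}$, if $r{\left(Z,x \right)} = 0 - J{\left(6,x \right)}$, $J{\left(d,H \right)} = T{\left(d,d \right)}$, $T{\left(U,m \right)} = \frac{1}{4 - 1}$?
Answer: $-5$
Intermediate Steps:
$T{\left(U,m \right)} = \frac{1}{3}$
$J{\left(d,H \right)} = \frac{1}{3}$
$r{\left(Z,x \right)} = - \frac{1}{3}$ ($r{\left(Z,x \right)} = 0 - \frac{1}{3} = - \frac{1}{3}$)
$O{\left(X \right)} = 6$ ($O{\left(X \right)} = 3 \left(\left(-1\right) \left(-2\right)\right) = 3 \cdot 2 = 6$)
$\left(O{\left(9 \right)} + 3^{2}\right) r{\left(-11,-12 \right)} = \left(6 + 3^{2}\right) \left(- \frac{1}{3}\right) = \left(6 + 9\right) \left(- \frac{1}{3}\right) = 15 \left(- \frac{1}{3}\right) = -5$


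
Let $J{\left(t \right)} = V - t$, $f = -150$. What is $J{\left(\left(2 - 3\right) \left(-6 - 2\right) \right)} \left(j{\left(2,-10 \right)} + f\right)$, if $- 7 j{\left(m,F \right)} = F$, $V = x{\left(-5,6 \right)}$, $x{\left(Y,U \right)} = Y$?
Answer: $\frac{13520}{7} \approx 1931.4$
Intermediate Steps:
$V = -5$
$J{\left(t \right)} = -5 - t$
$j{\left(m,F \right)} = - \frac{F}{7}$
$J{\left(\left(2 - 3\right) \left(-6 - 2\right) \right)} \left(j{\left(2,-10 \right)} + f\right) = \left(-5 - \left(2 - 3\right) \left(-6 - 2\right)\right) \left(\left(- \frac{1}{7}\right) \left(-10\right) - 150\right) = \left(-5 - \left(-1\right) \left(-8\right)\right) \left(\frac{10}{7} - 150\right) = \left(-5 - 8\right) \left(- \frac{1040}{7}\right) = \left(-13\right) \left(- \frac{1040}{7}\right) = \frac{13520}{7}$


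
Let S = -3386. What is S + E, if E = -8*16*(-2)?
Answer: -3130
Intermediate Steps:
E = 256 (E = -128*(-2) = 256)
S + E = -3386 + 256 = -3130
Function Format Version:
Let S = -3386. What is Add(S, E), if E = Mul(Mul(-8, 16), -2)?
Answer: -3130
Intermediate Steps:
E = 256 (E = Mul(-128, -2) = 256)
Add(S, E) = Add(-3386, 256) = -3130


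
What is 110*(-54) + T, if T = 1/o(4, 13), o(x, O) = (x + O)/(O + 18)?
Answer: -100949/17 ≈ -5938.2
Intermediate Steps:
o(x, O) = (O + x)/(18 + O)
T = 31/17 (T = 1/((13 + 4)/(18 + 13)) = 1/(17/31) = 31/17 ≈ 1.8235)
110*(-54) + T = 110*(-54) + 31/17 = -5940 + 31/17 = -100949/17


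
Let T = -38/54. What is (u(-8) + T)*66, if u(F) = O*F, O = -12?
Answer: 56606/9 ≈ 6289.6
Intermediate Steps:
u(F) = -12*F
T = -19/27 (T = -38*1/54 = -19/27 ≈ -0.70370)
(u(-8) + T)*66 = (-12*(-8) - 19/27)*66 = (96 - 19/27)*66 = (2573/27)*66 = 56606/9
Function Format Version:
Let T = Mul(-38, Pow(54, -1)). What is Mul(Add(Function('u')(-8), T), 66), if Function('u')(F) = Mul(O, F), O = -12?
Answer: Rational(56606, 9) ≈ 6289.6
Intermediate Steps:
Function('u')(F) = Mul(-12, F)
T = Rational(-19, 27) (T = Mul(-38, Rational(1, 54)) = Rational(-19, 27) ≈ -0.70370)
Mul(Add(Function('u')(-8), T), 66) = Mul(Add(Mul(-12, -8), Rational(-19, 27)), 66) = Mul(Add(96, Rational(-19, 27)), 66) = Mul(Rational(2573, 27), 66) = Rational(56606, 9)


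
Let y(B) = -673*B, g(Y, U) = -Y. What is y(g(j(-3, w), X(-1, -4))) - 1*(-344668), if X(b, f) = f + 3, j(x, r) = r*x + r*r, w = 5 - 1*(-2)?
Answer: 363512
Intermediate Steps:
w = 7 (w = 5 + 2 = 7)
j(x, r) = r² + r*x (j(x, r) = r*x + r² = r² + r*x)
X(b, f) = 3 + f
y(g(j(-3, w), X(-1, -4))) - 1*(-344668) = -(-673)*7*(7 - 3) - 1*(-344668) = -(-673)*7*4 + 344668 = -(-673)*28 + 344668 = -673*(-28) + 344668 = 18844 + 344668 = 363512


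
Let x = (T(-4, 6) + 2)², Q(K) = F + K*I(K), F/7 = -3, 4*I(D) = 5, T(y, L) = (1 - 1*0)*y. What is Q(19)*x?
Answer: 11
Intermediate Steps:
T(y, L) = y (T(y, L) = (1 + 0)*y = 1*y = y)
I(D) = 5/4 (I(D) = (¼)*5 = 5/4)
F = -21 (F = 7*(-3) = -21)
Q(K) = -21 + 5*K/4 (Q(K) = -21 + K*(5/4) = -21 + 5*K/4)
x = 4 (x = (-4 + 2)² = (-2)² = 4)
Q(19)*x = (-21 + (5/4)*19)*4 = (-21 + 95/4)*4 = (11/4)*4 = 11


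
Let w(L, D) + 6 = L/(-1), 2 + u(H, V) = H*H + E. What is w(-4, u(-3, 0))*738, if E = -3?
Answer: -1476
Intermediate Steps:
u(H, V) = -5 + H² (u(H, V) = -2 + (H*H - 3) = -2 + (H² - 3) = -2 + (-3 + H²) = -5 + H²)
w(L, D) = -6 - L (w(L, D) = -6 + L/(-1) = -6 + L*(-1) = -6 - L)
w(-4, u(-3, 0))*738 = (-6 - 1*(-4))*738 = (-6 + 4)*738 = -2*738 = -1476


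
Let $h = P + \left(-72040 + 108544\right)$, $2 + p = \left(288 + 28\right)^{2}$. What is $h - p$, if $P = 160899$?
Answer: $97549$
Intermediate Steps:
$p = 99854$ ($p = -2 + \left(288 + 28\right)^{2} = -2 + 316^{2} = -2 + 99856 = 99854$)
$h = 197403$ ($h = 160899 + \left(-72040 + 108544\right) = 160899 + 36504 = 197403$)
$h - p = 197403 - 99854 = 97549$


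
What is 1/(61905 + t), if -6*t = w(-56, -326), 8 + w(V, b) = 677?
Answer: 2/123587 ≈ 1.6183e-5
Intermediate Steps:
w(V, b) = 669 (w(V, b) = -8 + 677 = 669)
t = -223/2 (t = -⅙*669 = -223/2 ≈ -111.50)
1/(61905 + t) = 1/(61905 - 223/2) = 1/(123587/2) = 2/123587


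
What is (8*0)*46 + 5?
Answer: 5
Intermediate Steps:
(8*0)*46 + 5 = 0*46 + 5 = 0 + 5 = 5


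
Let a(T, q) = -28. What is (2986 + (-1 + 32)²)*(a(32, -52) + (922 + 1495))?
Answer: 9429383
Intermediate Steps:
(2986 + (-1 + 32)²)*(a(32, -52) + (922 + 1495)) = (2986 + (-1 + 32)²)*(-28 + (922 + 1495)) = (2986 + 31²)*(-28 + 2417) = (2986 + 961)*2389 = 3947*2389 = 9429383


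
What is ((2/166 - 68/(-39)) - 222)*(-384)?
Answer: 91255168/1079 ≈ 84574.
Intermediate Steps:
((2/166 - 68/(-39)) - 222)*(-384) = ((2*(1/166) - 68*(-1/39)) - 222)*(-384) = ((1/83 + 68/39) - 222)*(-384) = (5683/3237 - 222)*(-384) = -712931/3237*(-384) = 91255168/1079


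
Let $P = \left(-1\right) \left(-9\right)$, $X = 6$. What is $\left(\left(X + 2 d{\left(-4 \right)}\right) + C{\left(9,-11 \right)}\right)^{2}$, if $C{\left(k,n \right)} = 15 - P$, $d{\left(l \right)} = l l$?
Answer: $1936$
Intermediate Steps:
$P = 9$
$d{\left(l \right)} = l^{2}$
$C{\left(k,n \right)} = 6$ ($C{\left(k,n \right)} = 15 - 9 = 6$)
$\left(\left(X + 2 d{\left(-4 \right)}\right) + C{\left(9,-11 \right)}\right)^{2} = \left(\left(6 + 2 \left(-4\right)^{2}\right) + 6\right)^{2} = \left(\left(6 + 2 \cdot 16\right) + 6\right)^{2} = \left(\left(6 + 32\right) + 6\right)^{2} = \left(38 + 6\right)^{2} = 44^{2} = 1936$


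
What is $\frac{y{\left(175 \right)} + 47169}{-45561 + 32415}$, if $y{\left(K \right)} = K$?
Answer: $- \frac{23672}{6573} \approx -3.6014$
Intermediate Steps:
$\frac{y{\left(175 \right)} + 47169}{-45561 + 32415} = \frac{175 + 47169}{-45561 + 32415} = \frac{47344}{-13146} = 47344 \left(- \frac{1}{13146}\right) = - \frac{23672}{6573}$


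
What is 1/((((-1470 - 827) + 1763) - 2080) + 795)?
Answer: -1/1819 ≈ -0.00054975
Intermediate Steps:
1/((((-1470 - 827) + 1763) - 2080) + 795) = 1/(((-2297 + 1763) - 2080) + 795) = 1/((-534 - 2080) + 795) = 1/(-2614 + 795) = 1/(-1819) = -1/1819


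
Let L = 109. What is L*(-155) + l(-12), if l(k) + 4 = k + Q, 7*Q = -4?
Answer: -118381/7 ≈ -16912.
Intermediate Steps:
Q = -4/7 (Q = (1/7)*(-4) = -4/7 ≈ -0.57143)
l(k) = -32/7 + k (l(k) = -4 + (k - 4/7) = -4 + (-4/7 + k) = -32/7 + k)
L*(-155) + l(-12) = 109*(-155) + (-32/7 - 12) = -16895 - 116/7 = -118381/7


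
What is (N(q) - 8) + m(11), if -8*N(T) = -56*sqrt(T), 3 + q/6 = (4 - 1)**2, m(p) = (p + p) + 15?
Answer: 71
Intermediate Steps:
m(p) = 15 + 2*p (m(p) = 2*p + 15 = 15 + 2*p)
q = 36 (q = -18 + 6*(4 - 1)**2 = -18 + 6*3**2 = -18 + 6*9 = -18 + 54 = 36)
N(T) = 7*sqrt(T) (N(T) = -(-7)*sqrt(T) = 7*sqrt(T))
(N(q) - 8) + m(11) = (7*sqrt(36) - 8) + (15 + 2*11) = (7*6 - 8) + (15 + 22) = (42 - 8) + 37 = 34 + 37 = 71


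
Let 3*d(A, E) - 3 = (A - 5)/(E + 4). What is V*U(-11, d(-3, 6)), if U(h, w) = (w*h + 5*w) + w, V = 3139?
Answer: -34529/3 ≈ -11510.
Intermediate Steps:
d(A, E) = 1 + (-5 + A)/(3*(4 + E)) (d(A, E) = 1 + ((A - 5)/(E + 4))/3 = 1 + ((-5 + A)/(4 + E))/3 = 1 + (-5 + A)/(3*(4 + E)))
U(h, w) = 6*w + h*w (U(h, w) = (h*w + 5*w) + w = (5*w + h*w) + w = 6*w + h*w)
V*U(-11, d(-3, 6)) = 3139*(((7 - 3 + 3*6)/(3*(4 + 6)))*(6 - 11)) = 3139*(((⅓)*(7 - 3 + 18)/10)*(-5)) = 3139*(((⅓)*(⅒)*22)*(-5)) = 3139*((11/15)*(-5)) = 3139*(-11/3) = -34529/3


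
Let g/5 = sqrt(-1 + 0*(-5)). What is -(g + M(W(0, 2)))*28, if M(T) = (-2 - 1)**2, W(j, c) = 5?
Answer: -252 - 140*I ≈ -252.0 - 140.0*I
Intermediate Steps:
M(T) = 9 (M(T) = (-3)**2 = 9)
g = 5*I (g = 5*sqrt(-1 + 0*(-5)) = 5*sqrt(-1 + 0) = 5*sqrt(-1) = 5*I ≈ 5.0*I)
-(g + M(W(0, 2)))*28 = -(5*I + 9)*28 = -(9 + 5*I)*28 = -(252 + 140*I) = -252 - 140*I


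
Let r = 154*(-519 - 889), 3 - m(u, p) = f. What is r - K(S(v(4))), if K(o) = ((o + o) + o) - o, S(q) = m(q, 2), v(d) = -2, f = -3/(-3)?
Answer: -216836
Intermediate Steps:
f = 1 (f = -3*(-⅓) = 1)
m(u, p) = 2 (m(u, p) = 3 - 1*1 = 3 - 1 = 2)
S(q) = 2
K(o) = 2*o (K(o) = (2*o + o) - o = 3*o - o = 2*o)
r = -216832 (r = 154*(-1408) = -216832)
r - K(S(v(4))) = -216832 - 2*2 = -216832 - 1*4 = -216832 - 4 = -216836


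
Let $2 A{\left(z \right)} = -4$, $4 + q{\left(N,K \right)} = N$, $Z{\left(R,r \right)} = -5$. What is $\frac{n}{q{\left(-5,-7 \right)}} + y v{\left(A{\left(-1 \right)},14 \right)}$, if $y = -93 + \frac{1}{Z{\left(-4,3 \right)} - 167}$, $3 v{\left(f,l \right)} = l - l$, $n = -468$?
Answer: $52$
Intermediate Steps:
$q{\left(N,K \right)} = -4 + N$
$A{\left(z \right)} = -2$ ($A{\left(z \right)} = \frac{1}{2} \left(-4\right) = -2$)
$v{\left(f,l \right)} = 0$ ($v{\left(f,l \right)} = \frac{l - l}{3} = \frac{1}{3} \cdot 0 = 0$)
$y = - \frac{15997}{172}$ ($y = -93 + \frac{1}{-5 - 167} = -93 + \frac{1}{-172} = -93 - \frac{1}{172} = - \frac{15997}{172} \approx -93.006$)
$\frac{n}{q{\left(-5,-7 \right)}} + y v{\left(A{\left(-1 \right)},14 \right)} = - \frac{468}{-4 - 5} - 0 = - \frac{468}{-9} + 0 = \left(-468\right) \left(- \frac{1}{9}\right) + 0 = 52 + 0 = 52$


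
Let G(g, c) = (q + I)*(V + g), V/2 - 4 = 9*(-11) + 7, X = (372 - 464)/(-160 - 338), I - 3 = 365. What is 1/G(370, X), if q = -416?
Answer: -1/9312 ≈ -0.00010739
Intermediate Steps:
I = 368 (I = 3 + 365 = 368)
X = 46/249 (X = -92/(-498) = -92*(-1/498) = 46/249 ≈ 0.18474)
V = -176 (V = 8 + 2*(9*(-11) + 7) = 8 + 2*(-99 + 7) = 8 + 2*(-92) = 8 - 184 = -176)
G(g, c) = 8448 - 48*g (G(g, c) = (-416 + 368)*(-176 + g) = -48*(-176 + g) = 8448 - 48*g)
1/G(370, X) = 1/(8448 - 48*370) = 1/(8448 - 17760) = 1/(-9312) = -1/9312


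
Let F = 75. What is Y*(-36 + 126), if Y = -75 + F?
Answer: 0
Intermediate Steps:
Y = 0 (Y = -75 + 75 = 0)
Y*(-36 + 126) = 0*(-36 + 126) = 0*90 = 0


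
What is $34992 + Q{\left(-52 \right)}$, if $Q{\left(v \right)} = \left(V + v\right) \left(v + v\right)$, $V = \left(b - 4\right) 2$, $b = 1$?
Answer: $41024$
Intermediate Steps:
$V = -6$ ($V = \left(1 - 4\right) 2 = \left(-3\right) 2 = -6$)
$Q{\left(v \right)} = 2 v \left(-6 + v\right)$ ($Q{\left(v \right)} = \left(-6 + v\right) \left(v + v\right) = \left(-6 + v\right) 2 v = 2 v \left(-6 + v\right)$)
$34992 + Q{\left(-52 \right)} = 34992 + 2 \left(-52\right) \left(-6 - 52\right) = 34992 + 2 \left(-52\right) \left(-58\right) = 34992 + 6032 = 41024$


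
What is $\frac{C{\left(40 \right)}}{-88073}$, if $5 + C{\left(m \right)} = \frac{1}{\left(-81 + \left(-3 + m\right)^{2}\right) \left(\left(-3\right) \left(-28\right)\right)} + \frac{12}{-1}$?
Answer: $\frac{1839263}{9528794016} \approx 0.00019302$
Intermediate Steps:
$C{\left(m \right)} = -17 + \frac{1}{84 \left(-81 + \left(-3 + m\right)^{2}\right)}$ ($C{\left(m \right)} = -5 + \left(\frac{1}{\left(-81 + \left(-3 + m\right)^{2}\right) \left(\left(-3\right) \left(-28\right)\right)} + \frac{12}{-1}\right) = -5 + \left(\frac{1}{\left(-81 + \left(-3 + m\right)^{2}\right) 84} + 12 \left(-1\right)\right) = -5 - \left(12 - \frac{1}{-81 + \left(-3 + m\right)^{2}} \cdot \frac{1}{84}\right) = -5 - \left(12 - \frac{1}{84 \left(-81 + \left(-3 + m\right)^{2}\right)}\right) = -17 + \frac{1}{84 \left(-81 + \left(-3 + m\right)^{2}\right)}$)
$\frac{C{\left(40 \right)}}{-88073} = \frac{\frac{1}{84} \frac{1}{-81 + \left(-3 + 40\right)^{2}} \left(115669 - 1428 \left(-3 + 40\right)^{2}\right)}{-88073} = \frac{115669 - 1428 \cdot 37^{2}}{84 \left(-81 + 37^{2}\right)} \left(- \frac{1}{88073}\right) = \frac{115669 - 1954932}{84 \left(-81 + 1369\right)} \left(- \frac{1}{88073}\right) = \frac{115669 - 1954932}{84 \cdot 1288} \left(- \frac{1}{88073}\right) = \frac{1}{84} \cdot \frac{1}{1288} \left(-1839263\right) \left(- \frac{1}{88073}\right) = \left(- \frac{1839263}{108192}\right) \left(- \frac{1}{88073}\right) = \frac{1839263}{9528794016}$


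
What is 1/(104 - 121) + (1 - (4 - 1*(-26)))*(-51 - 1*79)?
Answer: 64089/17 ≈ 3769.9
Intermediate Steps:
1/(104 - 121) + (1 - (4 - 1*(-26)))*(-51 - 1*79) = 1/(-17) + (1 - (4 + 26))*(-51 - 79) = -1/17 + (1 - 1*30)*(-130) = -1/17 + (1 - 30)*(-130) = -1/17 - 29*(-130) = -1/17 + 3770 = 64089/17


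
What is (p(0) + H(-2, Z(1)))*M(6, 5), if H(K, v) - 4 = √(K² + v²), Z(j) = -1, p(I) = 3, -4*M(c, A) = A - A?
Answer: 0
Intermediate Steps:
M(c, A) = 0 (M(c, A) = -(A - A)/4 = -¼*0 = 0)
H(K, v) = 4 + √(K² + v²)
(p(0) + H(-2, Z(1)))*M(6, 5) = (3 + (4 + √((-2)² + (-1)²)))*0 = (3 + (4 + √(4 + 1)))*0 = (3 + (4 + √5))*0 = (7 + √5)*0 = 0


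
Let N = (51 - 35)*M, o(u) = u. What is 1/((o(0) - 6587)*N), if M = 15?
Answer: -1/1580880 ≈ -6.3256e-7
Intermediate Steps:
N = 240 (N = (51 - 35)*15 = 16*15 = 240)
1/((o(0) - 6587)*N) = 1/((0 - 6587)*240) = (1/240)/(-6587) = -1/6587*1/240 = -1/1580880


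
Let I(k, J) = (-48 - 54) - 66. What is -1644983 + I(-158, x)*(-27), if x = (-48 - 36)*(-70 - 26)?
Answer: -1640447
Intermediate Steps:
x = 8064 (x = -84*(-96) = 8064)
I(k, J) = -168 (I(k, J) = -102 - 66 = -168)
-1644983 + I(-158, x)*(-27) = -1644983 - 168*(-27) = -1644983 + 4536 = -1640447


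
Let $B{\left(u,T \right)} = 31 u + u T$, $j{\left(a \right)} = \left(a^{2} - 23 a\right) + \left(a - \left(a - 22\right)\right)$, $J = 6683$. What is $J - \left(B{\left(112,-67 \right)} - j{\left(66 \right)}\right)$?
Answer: $13575$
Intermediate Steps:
$j{\left(a \right)} = 22 + a^{2} - 23 a$ ($j{\left(a \right)} = \left(a^{2} - 23 a\right) + \left(a - \left(a - 22\right)\right) = \left(a^{2} - 23 a\right) + \left(a - \left(-22 + a\right)\right) = \left(a^{2} - 23 a\right) + 22 = 22 + a^{2} - 23 a$)
$B{\left(u,T \right)} = 31 u + T u$
$J - \left(B{\left(112,-67 \right)} - j{\left(66 \right)}\right) = 6683 - \left(112 \left(31 - 67\right) - \left(22 + 66^{2} - 1518\right)\right) = 6683 - \left(112 \left(-36\right) - \left(22 + 4356 - 1518\right)\right) = 6683 - \left(-4032 - 2860\right) = 6683 - -6892 = 6683 + 6892 = 13575$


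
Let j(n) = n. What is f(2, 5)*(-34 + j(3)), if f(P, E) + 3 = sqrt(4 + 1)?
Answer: 93 - 31*sqrt(5) ≈ 23.682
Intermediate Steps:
f(P, E) = -3 + sqrt(5) (f(P, E) = -3 + sqrt(4 + 1) = -3 + sqrt(5))
f(2, 5)*(-34 + j(3)) = (-3 + sqrt(5))*(-34 + 3) = (-3 + sqrt(5))*(-31) = 93 - 31*sqrt(5)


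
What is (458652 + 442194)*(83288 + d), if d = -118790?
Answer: -31981834692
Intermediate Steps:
(458652 + 442194)*(83288 + d) = (458652 + 442194)*(83288 - 118790) = 900846*(-35502) = -31981834692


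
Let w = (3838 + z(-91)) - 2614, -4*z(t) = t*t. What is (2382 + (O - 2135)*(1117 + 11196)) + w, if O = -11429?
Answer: -668047985/4 ≈ -1.6701e+8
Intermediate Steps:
z(t) = -t**2/4 (z(t) = -t*t/4 = -t**2/4)
w = -3385/4 (w = (3838 - 1/4*(-91)**2) - 2614 = (3838 - 1/4*8281) - 2614 = (3838 - 8281/4) - 2614 = 7071/4 - 2614 = -3385/4 ≈ -846.25)
(2382 + (O - 2135)*(1117 + 11196)) + w = (2382 + (-11429 - 2135)*(1117 + 11196)) - 3385/4 = (2382 - 13564*12313) - 3385/4 = (2382 - 167013532) - 3385/4 = -167011150 - 3385/4 = -668047985/4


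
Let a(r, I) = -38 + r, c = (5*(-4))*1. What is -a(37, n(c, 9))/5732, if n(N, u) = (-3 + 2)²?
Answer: 1/5732 ≈ 0.00017446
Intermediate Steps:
c = -20 (c = -20*1 = -20)
n(N, u) = 1 (n(N, u) = (-1)² = 1)
-a(37, n(c, 9))/5732 = -(-38 + 37)/5732 = -1*(-1)*(1/5732) = 1*(1/5732) = 1/5732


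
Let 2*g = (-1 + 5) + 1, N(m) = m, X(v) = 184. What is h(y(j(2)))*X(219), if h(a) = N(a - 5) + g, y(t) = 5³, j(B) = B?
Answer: 22540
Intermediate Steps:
g = 5/2 (g = ((-1 + 5) + 1)/2 = (4 + 1)/2 = (½)*5 = 5/2 ≈ 2.5000)
y(t) = 125
h(a) = -5/2 + a (h(a) = (a - 5) + 5/2 = (-5 + a) + 5/2 = -5/2 + a)
h(y(j(2)))*X(219) = (-5/2 + 125)*184 = (245/2)*184 = 22540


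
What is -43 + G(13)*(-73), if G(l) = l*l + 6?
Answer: -12818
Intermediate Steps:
G(l) = 6 + l² (G(l) = l² + 6 = 6 + l²)
-43 + G(13)*(-73) = -43 + (6 + 13²)*(-73) = -43 + (6 + 169)*(-73) = -43 + 175*(-73) = -43 - 12775 = -12818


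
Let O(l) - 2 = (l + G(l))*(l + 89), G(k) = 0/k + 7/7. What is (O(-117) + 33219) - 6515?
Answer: 29954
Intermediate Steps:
G(k) = 1 (G(k) = 0 + 7*(⅐) = 0 + 1 = 1)
O(l) = 2 + (1 + l)*(89 + l) (O(l) = 2 + (l + 1)*(l + 89) = 2 + (1 + l)*(89 + l))
(O(-117) + 33219) - 6515 = ((91 + (-117)² + 90*(-117)) + 33219) - 6515 = ((91 + 13689 - 10530) + 33219) - 6515 = (3250 + 33219) - 6515 = 36469 - 6515 = 29954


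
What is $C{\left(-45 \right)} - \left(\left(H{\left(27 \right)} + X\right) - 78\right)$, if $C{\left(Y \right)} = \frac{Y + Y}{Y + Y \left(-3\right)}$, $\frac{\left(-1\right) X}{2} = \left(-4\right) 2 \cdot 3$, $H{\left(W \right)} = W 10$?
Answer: $-241$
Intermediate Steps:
$H{\left(W \right)} = 10 W$
$X = 48$ ($X = - 2 \left(-4\right) 2 \cdot 3 = - 2 \left(\left(-8\right) 3\right) = \left(-2\right) \left(-24\right) = 48$)
$C{\left(Y \right)} = -1$ ($C{\left(Y \right)} = \frac{2 Y}{Y - 3 Y} = \frac{2 Y}{\left(-2\right) Y} = 2 Y \left(- \frac{1}{2 Y}\right) = -1$)
$C{\left(-45 \right)} - \left(\left(H{\left(27 \right)} + X\right) - 78\right) = -1 - \left(\left(10 \cdot 27 + 48\right) - 78\right) = -1 - \left(\left(270 + 48\right) - 78\right) = -1 - \left(318 - 78\right) = -1 - 240 = -241$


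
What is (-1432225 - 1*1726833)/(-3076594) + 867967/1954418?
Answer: 4422250941321/3006475346146 ≈ 1.4709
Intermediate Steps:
(-1432225 - 1*1726833)/(-3076594) + 867967/1954418 = (-1432225 - 1726833)*(-1/3076594) + 867967*(1/1954418) = -3159058*(-1/3076594) + 867967/1954418 = 1579529/1538297 + 867967/1954418 = 4422250941321/3006475346146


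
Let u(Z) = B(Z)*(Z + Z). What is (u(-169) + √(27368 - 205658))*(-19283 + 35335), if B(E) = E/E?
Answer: -5425576 + 48156*I*√19810 ≈ -5.4256e+6 + 6.7779e+6*I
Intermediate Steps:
B(E) = 1
u(Z) = 2*Z (u(Z) = 1*(Z + Z) = 1*(2*Z) = 2*Z)
(u(-169) + √(27368 - 205658))*(-19283 + 35335) = (2*(-169) + √(27368 - 205658))*(-19283 + 35335) = (-338 + √(-178290))*16052 = (-338 + 3*I*√19810)*16052 = -5425576 + 48156*I*√19810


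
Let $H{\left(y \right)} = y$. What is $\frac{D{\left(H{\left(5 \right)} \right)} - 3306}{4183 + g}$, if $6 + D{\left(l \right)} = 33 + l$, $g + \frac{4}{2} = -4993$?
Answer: $\frac{1637}{406} \approx 4.032$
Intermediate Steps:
$g = -4995$ ($g = -2 - 4993 = -4995$)
$D{\left(l \right)} = 27 + l$ ($D{\left(l \right)} = -6 + \left(33 + l\right) = 27 + l$)
$\frac{D{\left(H{\left(5 \right)} \right)} - 3306}{4183 + g} = \frac{\left(27 + 5\right) - 3306}{4183 - 4995} = \frac{32 - 3306}{-812} = \left(-3274\right) \left(- \frac{1}{812}\right) = \frac{1637}{406}$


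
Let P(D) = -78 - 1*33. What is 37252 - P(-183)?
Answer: 37363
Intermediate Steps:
P(D) = -111 (P(D) = -78 - 33 = -111)
37252 - P(-183) = 37252 - 1*(-111) = 37252 + 111 = 37363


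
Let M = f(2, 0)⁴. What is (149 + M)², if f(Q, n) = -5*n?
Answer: 22201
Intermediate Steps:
M = 0 (M = (-5*0)⁴ = 0⁴ = 0)
(149 + M)² = (149 + 0)² = 149² = 22201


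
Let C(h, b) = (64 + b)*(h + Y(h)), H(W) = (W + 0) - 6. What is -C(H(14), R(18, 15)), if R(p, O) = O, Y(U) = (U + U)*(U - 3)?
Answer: -6952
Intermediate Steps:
Y(U) = 2*U*(-3 + U) (Y(U) = (2*U)*(-3 + U) = 2*U*(-3 + U))
H(W) = -6 + W (H(W) = W - 6 = -6 + W)
C(h, b) = (64 + b)*(h + 2*h*(-3 + h))
-C(H(14), R(18, 15)) = -(-6 + 14)*(-320 + 15 + 128*(-6 + 14) + 2*15*(-3 + (-6 + 14))) = -8*(-320 + 15 + 128*8 + 2*15*(-3 + 8)) = -8*(-320 + 15 + 1024 + 2*15*5) = -8*(-320 + 15 + 1024 + 150) = -8*869 = -1*6952 = -6952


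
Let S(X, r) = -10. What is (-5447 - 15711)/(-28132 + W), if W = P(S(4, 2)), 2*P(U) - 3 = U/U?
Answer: 10579/14065 ≈ 0.75215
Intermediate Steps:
P(U) = 2 (P(U) = 3/2 + (U/U)/2 = 3/2 + (½)*1 = 3/2 + ½ = 2)
W = 2
(-5447 - 15711)/(-28132 + W) = (-5447 - 15711)/(-28132 + 2) = -21158/(-28130) = -21158*(-1/28130) = 10579/14065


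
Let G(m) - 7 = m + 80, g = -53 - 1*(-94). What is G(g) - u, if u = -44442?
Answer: 44570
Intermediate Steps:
g = 41 (g = -53 + 94 = 41)
G(m) = 87 + m (G(m) = 7 + (m + 80) = 7 + (80 + m) = 87 + m)
G(g) - u = (87 + 41) - 1*(-44442) = 128 + 44442 = 44570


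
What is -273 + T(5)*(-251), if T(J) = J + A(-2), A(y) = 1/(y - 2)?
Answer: -5861/4 ≈ -1465.3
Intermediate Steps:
A(y) = 1/(-2 + y)
T(J) = -¼ + J (T(J) = J + 1/(-2 - 2) = J + 1/(-4) = J - ¼ = -¼ + J)
-273 + T(5)*(-251) = -273 + (-¼ + 5)*(-251) = -273 + (19/4)*(-251) = -273 - 4769/4 = -5861/4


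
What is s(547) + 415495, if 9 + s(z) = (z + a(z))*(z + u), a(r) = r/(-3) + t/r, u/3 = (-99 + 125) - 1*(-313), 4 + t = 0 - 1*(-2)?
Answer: 1617728894/1641 ≈ 9.8582e+5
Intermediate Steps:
t = -2 (t = -4 + (0 - 1*(-2)) = -4 + (0 + 2) = -4 + 2 = -2)
u = 1017 (u = 3*((-99 + 125) - 1*(-313)) = 3*(26 + 313) = 3*339 = 1017)
a(r) = -2/r - r/3 (a(r) = r/(-3) - 2/r = r*(-⅓) - 2/r = -r/3 - 2/r = -2/r - r/3)
s(z) = -9 + (1017 + z)*(-2/z + 2*z/3) (s(z) = -9 + (z + (-2/z - z/3))*(z + 1017) = -9 + (-2/z + 2*z/3)*(1017 + z) = -9 + (1017 + z)*(-2/z + 2*z/3))
s(547) + 415495 = (-11 - 2034/547 + 678*547 + (⅔)*547²) + 415495 = (-11 - 2034*1/547 + 370866 + (⅔)*299209) + 415495 = (-11 - 2034/547 + 370866 + 598418/3) + 415495 = 935901599/1641 + 415495 = 1617728894/1641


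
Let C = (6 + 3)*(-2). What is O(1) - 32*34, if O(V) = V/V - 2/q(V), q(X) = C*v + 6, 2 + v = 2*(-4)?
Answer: -101092/93 ≈ -1087.0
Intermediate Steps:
v = -10 (v = -2 + 2*(-4) = -2 - 8 = -10)
C = -18 (C = 9*(-2) = -18)
q(X) = 186 (q(X) = -18*(-10) + 6 = 180 + 6 = 186)
O(V) = 92/93 (O(V) = V/V - 2/186 = 1 - 2*1/186 = 1 - 1/93 = 92/93)
O(1) - 32*34 = 92/93 - 32*34 = 92/93 - 1088 = -101092/93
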